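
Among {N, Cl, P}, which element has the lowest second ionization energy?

The second ionization energy removes an electron from the +1 ion. For each element: N⁺ still has 4 valence electrons; Cl⁺ still has 6 valence electrons; P⁺ still has 4 valence electrons.
All are still removing valence electrons, so compare the +1 ions as you would atoms: IE_2 generally rises across a period (higher Z_eff) and falls down a group (larger shell), subject to the usual subshell exceptions.
Valence configurations: N⁺ [He]2s²2p², Cl⁺ [Ne]3s²3p⁴, P⁺ [Ne]3s²3p².
The numbers (kJ/mol): N 2856, Cl 2298, P 1907.
Hence IE_2: P < Cl < N.

P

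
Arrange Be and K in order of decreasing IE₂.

Consider each +1 ion: Be⁺ still has 1 valence electron; K⁺ is the bare [Ar] core.
Breaking into a closed-shell core is much more expensive than removing a leftover valence electron — K has the largest IE_2 here.
The numbers (kJ/mol): Be 1757, K 3052.
Overall IE_2 order: Be < K.

K > Be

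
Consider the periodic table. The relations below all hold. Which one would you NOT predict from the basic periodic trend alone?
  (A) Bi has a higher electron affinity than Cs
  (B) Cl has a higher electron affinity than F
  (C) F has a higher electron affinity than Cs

(B)

The general trend: electron affinity increases across a period and decreases down a group.
(A) Bi (period 6, group 15) vs Cs (period 6, group 1): the stated order agrees with the simple trend.
(B) Cl (period 3, group 17) vs F (period 2, group 17): the stated order contradicts the simple trend.
(C) F (period 2, group 17) vs Cs (period 6, group 1): the stated order agrees with the simple trend.
The exception is (B): F's small 2p subshell makes the incoming electron feel strong e⁻–e⁻ repulsion, so Cl actually releases more energy on gaining an electron.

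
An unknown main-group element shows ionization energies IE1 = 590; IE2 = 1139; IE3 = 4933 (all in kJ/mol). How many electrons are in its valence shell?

2

Look for the largest jump between consecutive ionization energies: IE3/IE2 ≈ 4.3, far larger than any earlier ratio.
That jump marks the point where a core electron is being removed. So the atom has 2 valence electrons.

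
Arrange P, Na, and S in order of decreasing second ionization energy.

After 1 electron has been removed, what remains? P⁺ still has 4 valence electrons; Na⁺ is the bare [Ne] core; S⁺ still has 5 valence electrons.
Pulling an electron out of a noble-gas core costs far more than removing a remaining valence electron, so Na sits at the high end of IE_2.
Valence configurations: P⁺ [Ne]3s²3p², S⁺ [Ne]3s²3p³.
Tabulated IE_2 (kJ/mol): P 1907, Na 4562, S 2252.
Hence IE_2: P < S < Na.

Na > S > P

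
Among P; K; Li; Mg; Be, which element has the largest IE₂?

IE_2 is the cost of taking one more electron from the +1 cation: P⁺ still has 4 valence electrons; K⁺ is the bare [Ar] core; Li⁺ is the bare [He] core; Mg⁺ still has 1 valence electron; Be⁺ still has 1 valence electron.
Core electrons are held far more tightly than valence electrons, so K and Li top the IE_2 order.
Valence configurations: P⁺ [Ne]3s²3p², Mg⁺ [Ne]3s¹, Be⁺ [He]2s¹.
Approximate IE_2 values (kJ/mol): P 1907, K 3052, Li 7298, Mg 1451, Be 1757.
Hence IE_2: Mg < Be < P < K < Li.

Li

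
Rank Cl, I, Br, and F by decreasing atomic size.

I > Br > Cl > F

F is in period 2, group 17; Cl is in period 3, group 17; Br is in period 4, group 17; I is in period 5, group 17.
Moving right in a period, electrons are added to the same shell under a stronger nuclear pull, so atoms get smaller; moving down, a new shell is opened and atoms get larger.
All are in group 17, so atomic radius increases down the group.
So from largest to smallest: I > Br > Cl > F.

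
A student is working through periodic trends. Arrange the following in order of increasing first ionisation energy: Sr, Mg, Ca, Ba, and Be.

Ba < Sr < Ca < Mg < Be

First ionization energy rises across a period (greater Z_eff holds electrons more tightly) and falls down a group (valence electrons are farther from the nucleus).
All are in group 2, so first ionization energy increases up the group.
So from lowest to highest: Ba < Sr < Ca < Mg < Be.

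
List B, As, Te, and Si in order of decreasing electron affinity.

Atoms with high Z_eff and room in the valence shell (especially the halogens) have the most exothermic electron affinities.
A diagonal step moves right (one effect) and down (the opposite effect) at once.
As > B: the two effects oppose for this pair; the across-period effect wins (78 vs 27 kJ/mol).
Si > As: period and group pull opposite ways; the down-group shift dominates (134 vs 78 kJ/mol).
Te > Si: period and group pull opposite ways; the across-period shift dominates (190 vs 134 kJ/mol).
Approximate values (kJ/mol): B 27, Si 134, As 78, Te 190.
So from highest to lowest: Te > Si > As > B.

Te > Si > As > B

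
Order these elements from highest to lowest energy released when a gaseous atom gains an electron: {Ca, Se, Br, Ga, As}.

EA tends to increase across a period and decrease down a group, though the pattern is less regular than for IE or radius.
All lie in period 4, so electron affinity increases left to right.
So from highest to lowest: Br > Se > As > Ga > Ca.

Br, Se, As, Ga, Ca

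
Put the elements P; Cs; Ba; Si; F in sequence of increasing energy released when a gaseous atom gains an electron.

Ba < Cs < P < Si < F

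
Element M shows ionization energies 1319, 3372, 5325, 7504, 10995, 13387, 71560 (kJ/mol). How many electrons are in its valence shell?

6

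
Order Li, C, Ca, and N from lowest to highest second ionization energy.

The second ionization energy removes an electron from the +1 ion. For each element: Li⁺ is the bare [He] core; C⁺ still has 3 valence electrons; Ca⁺ still has 1 valence electron; N⁺ still has 4 valence electrons.
Core electrons are held far more tightly than valence electrons, so Li tops the IE_2 order.
Valence configurations: C⁺ [He]2s²2p¹, Ca⁺ [Ar]4s¹, N⁺ [He]2s²2p².
Tabulated IE_2 (kJ/mol): Li 7298, C 2353, Ca 1145, N 2856.
Hence IE_2: Ca < C < N < Li.

Ca < C < N < Li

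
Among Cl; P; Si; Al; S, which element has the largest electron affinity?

Cl

EA tends to increase across a period and decrease down a group, though the pattern is less regular than for IE or radius.
All lie in period 3; the across-period trend (electron affinity increases left to right) applies, with the exception below.
Note the exception: Si has a higher electron affinity than P, contrary to the simple trend — adding an electron to P's half-filled 3p³ is unfavourable, so Si (3p²) has the more exothermic EA.
Tabulated electron affinity (kJ/mol): Al 42, Si 134, P 72, S 200, Cl 349.
The largest electron affinity among these belongs to Cl.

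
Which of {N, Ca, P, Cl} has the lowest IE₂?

After 1 electron has been removed, what remains? N⁺ still has 4 valence electrons; Ca⁺ still has 1 valence electron; P⁺ still has 4 valence electrons; Cl⁺ still has 6 valence electrons.
All are still removing valence electrons, so compare the +1 ions as you would atoms: IE_2 generally rises across a period (higher Z_eff) and falls down a group (larger shell), subject to the usual subshell exceptions.
Valence configurations: N⁺ [He]2s²2p², Ca⁺ [Ar]4s¹, P⁺ [Ne]3s²3p², Cl⁺ [Ne]3s²3p⁴.
The numbers (kJ/mol): N 2856, Ca 1145, P 1907, Cl 2298.
Putting it together, IE_2: Ca < P < Cl < N.

Ca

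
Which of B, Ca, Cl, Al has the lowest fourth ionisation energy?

Consider each +3 ion: B³⁺ is the bare [He] core; Ca³⁺ is already 1 electron into the core; Cl³⁺ still has 4 valence electrons; Al³⁺ is the bare [Ne] core.
Breaking into a closed-shell core is much more expensive than removing a leftover valence electron — Ca, Al and B have the largest IE_4 here.
The numbers (kJ/mol): B 25026, Ca 6491, Cl 5159, Al 11577.
Hence IE_4: Cl < Ca < Al < B.

Cl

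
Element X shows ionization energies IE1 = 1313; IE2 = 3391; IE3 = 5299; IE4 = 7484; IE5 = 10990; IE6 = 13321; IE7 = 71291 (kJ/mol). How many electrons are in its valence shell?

Look for the largest jump between consecutive ionization energies: IE7/IE6 ≈ 5.4, far larger than any earlier ratio.
That jump marks the point where a core electron is being removed. So the atom has 6 valence electrons.

6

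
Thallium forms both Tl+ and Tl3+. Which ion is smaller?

Both ions have Z = 81 protons, but Tl3+ has lost more electrons, so its remaining electrons feel a larger effective nuclear charge per electron and are pulled in more tightly.
Higher positive charge → smaller ion, so Tl+ > Tl3+.

Tl3+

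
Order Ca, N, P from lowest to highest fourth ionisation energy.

P < Ca < N

IE_4 is the cost of taking one more electron from the +3 cation: Ca³⁺ is already 1 electron into the core; N³⁺ still has 2 valence electrons; P³⁺ still has 2 valence electrons.
Usually core removal costs more than valence removal, but here the competition is close: a tightly held n=2 valence electron can cost more to remove than an n=3 core electron, so the actual values have to decide it.
Valence configurations: N³⁺ [He]2s², P³⁺ [Ne]3s².
Tabulated IE_4 (kJ/mol): Ca 6491, N 7475, P 4964.
Putting it together, IE_4: P < Ca < N.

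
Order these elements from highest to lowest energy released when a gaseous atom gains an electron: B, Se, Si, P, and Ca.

B is in period 2, group 13; Si is in period 3, group 14; P is in period 3, group 15; Ca is in period 4, group 2; Se is in period 4, group 16.
Atoms with high Z_eff and room in the valence shell (especially the halogens) have the most exothermic electron affinities.
Here both period and group differ, so the two effects have to be weighed against each other.
B > Ca: both effects reinforce here, so B is clearly the higher of the two.
P > B: period and group pull opposite ways; the across-period shift dominates (72 vs 27 kJ/mol).
Si > P: this pair runs against the simple trend — see the exception note.
Se > Si: the two effects oppose for this pair; the across-period effect wins (195 vs 134 kJ/mol).
Note the exception: Si has a higher electron affinity than P, contrary to the simple trend — adding an electron to P's half-filled 3p³ is unfavourable, so Si (3p²) has the more exothermic EA.
For reference (kJ/mol): B 27, Si 134, P 72, Ca 2, Se 195.
So from highest to lowest: Se > Si > P > B > Ca.

Se > Si > P > B > Ca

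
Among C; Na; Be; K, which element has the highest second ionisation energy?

Na

Consider each +1 ion: C⁺ still has 3 valence electrons; Na⁺ is the bare [Ne] core; Be⁺ still has 1 valence electron; K⁺ is the bare [Ar] core.
Breaking into a closed-shell core is much more expensive than removing a leftover valence electron — K and Na have the largest IE_2 here.
Valence configurations: C⁺ [He]2s²2p¹, Be⁺ [He]2s¹.
The numbers (kJ/mol): C 2353, Na 4562, Be 1757, K 3052.
Overall IE_2 order: Be < C < K < Na.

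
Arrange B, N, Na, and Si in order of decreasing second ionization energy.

After 1 electron has been removed, what remains? B⁺ still has 2 valence electrons; N⁺ still has 4 valence electrons; Na⁺ is the bare [Ne] core; Si⁺ still has 3 valence electrons.
Breaking into a closed-shell core is much more expensive than removing a leftover valence electron — Na has the largest IE_2 here.
Valence configurations: B⁺ [He]2s², N⁺ [He]2s²2p², Si⁺ [Ne]3s²3p¹.
Approximate IE_2 values (kJ/mol): B 2427, N 2856, Na 4562, Si 1577.
Overall IE_2 order: Si < B < N < Na.

Na > N > B > Si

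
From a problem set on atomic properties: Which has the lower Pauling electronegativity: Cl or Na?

Na is in period 3, group 1; Cl is in period 3, group 17.
EN rises left→right (higher Z_eff, smaller atoms) and falls top→bottom (larger, more shielded atoms).
All lie in period 3, so electronegativity increases left to right.
So Na has the lower Pauling electronegativity (Na < Cl).

Na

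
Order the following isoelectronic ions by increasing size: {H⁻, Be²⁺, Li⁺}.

All of these have 2 electrons, so size is governed by nuclear charge alone: the more protons, the stronger the pull on the same electron cloud, and the smaller the ion.
Nuclear charges: Be²⁺ (Z=4), Li⁺ (Z=3), H⁻ (Z=1).
Smallest to largest: Be²⁺ < Li⁺ < H⁻.

Be²⁺ < Li⁺ < H⁻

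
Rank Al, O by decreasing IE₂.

After 1 electron has been removed, what remains? Al⁺ still has 2 valence electrons; O⁺ still has 5 valence electrons.
All are still removing valence electrons, so compare the +1 ions as you would atoms: IE_2 generally rises across a period (higher Z_eff) and falls down a group (larger shell), subject to the usual subshell exceptions.
Valence configurations: Al⁺ [Ne]3s², O⁺ [He]2s²2p³.
Approximate IE_2 values (kJ/mol): Al 1817, O 3388.
Putting it together, IE_2: Al < O.

O > Al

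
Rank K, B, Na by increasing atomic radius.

B < Na < K

B is in period 2, group 13; Na is in period 3, group 1; K is in period 4, group 1.
Across a period the added protons contract the valence shell; down a group each new principal shell makes the atom larger.
Here both period and group differ, so the two effects have to be weighed against each other.
Na > B: relative to B, both the across-period and down-group shifts push Na's atomic radius up.
K > Na: they share group 1; the group trend gives K the larger value.
For reference (pm): B 85, Na 155, K 196.
So from smallest to largest: B < Na < K.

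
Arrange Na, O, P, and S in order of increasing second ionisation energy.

Consider each +1 ion: Na⁺ is the bare [Ne] core; O⁺ still has 5 valence electrons; P⁺ still has 4 valence electrons; S⁺ still has 5 valence electrons.
Breaking into a closed-shell core is much more expensive than removing a leftover valence electron — Na has the largest IE_2 here.
Valence configurations: O⁺ [He]2s²2p³, P⁺ [Ne]3s²3p², S⁺ [Ne]3s²3p³.
Tabulated IE_2 (kJ/mol): Na 4562, O 3388, P 1907, S 2252.
Putting it together, IE_2: P < S < O < Na.

P, S, O, Na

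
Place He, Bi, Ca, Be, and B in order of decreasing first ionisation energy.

IE₁ increases left→right with effective nuclear charge and decreases top→bottom as the valence shell moves farther out.
These span different periods and groups, so the two trends combine.
Bi > Ca: period and group pull opposite ways; the across-period shift dominates (703 vs 590 kJ/mol).
B > Bi: period and group pull opposite ways; the down-group shift dominates (801 vs 703 kJ/mol).
Be > B: this pair runs against the simple trend — see the exception note.
He > Be: relative to Be, both the across-period and down-group shifts push He's first ionization energy up.
Note the exception: Be has a higher first ionization energy than B, contrary to the simple trend — removing B's lone 2p electron is easier than breaking Be's filled 2s².
Tabulated first ionization energy (kJ/mol): He 2372, Be 900, B 801, Ca 590, Bi 703.
So from highest to lowest: He > Be > B > Bi > Ca.

He > Be > B > Bi > Ca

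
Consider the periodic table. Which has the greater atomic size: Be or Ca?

Ca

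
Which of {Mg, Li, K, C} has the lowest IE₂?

Mg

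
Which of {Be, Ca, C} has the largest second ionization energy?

C

IE_2 is the cost of taking one more electron from the +1 cation: Be⁺ still has 1 valence electron; Ca⁺ still has 1 valence electron; C⁺ still has 3 valence electrons.
All are still removing valence electrons, so compare the +1 ions as you would atoms: IE_2 generally rises across a period (higher Z_eff) and falls down a group (larger shell), subject to the usual subshell exceptions.
Valence configurations: Be⁺ [He]2s¹, Ca⁺ [Ar]4s¹, C⁺ [He]2s²2p¹.
Tabulated IE_2 (kJ/mol): Be 1757, Ca 1145, C 2353.
Putting it together, IE_2: Ca < Be < C.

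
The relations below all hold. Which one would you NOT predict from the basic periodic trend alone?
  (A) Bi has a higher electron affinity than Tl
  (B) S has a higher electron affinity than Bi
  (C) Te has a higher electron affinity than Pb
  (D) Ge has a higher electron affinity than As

The general trend: electron affinity increases across a period and decreases down a group.
(A) Bi (period 6, group 15) vs Tl (period 6, group 13): the stated order agrees with the simple trend.
(B) S (period 3, group 16) vs Bi (period 6, group 15): the stated order agrees with the simple trend.
(C) Te (period 5, group 16) vs Pb (period 6, group 14): the stated order agrees with the simple trend.
(D) Ge (period 4, group 14) vs As (period 4, group 15): the stated order contradicts the simple trend.
The exception is (D): adding an electron to As's half-filled 4p³ is unfavourable, so Ge (4p²) has the more exothermic EA.

(D)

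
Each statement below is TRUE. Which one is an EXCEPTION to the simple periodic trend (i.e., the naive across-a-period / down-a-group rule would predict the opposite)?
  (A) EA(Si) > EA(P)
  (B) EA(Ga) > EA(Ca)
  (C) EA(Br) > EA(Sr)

The general trend: electron affinity increases across a period and decreases down a group.
(A) Si (period 3, group 14) vs P (period 3, group 15): the stated order contradicts the simple trend.
(B) Ga (period 4, group 13) vs Ca (period 4, group 2): the stated order agrees with the simple trend.
(C) Br (period 4, group 17) vs Sr (period 5, group 2): the stated order agrees with the simple trend.
The exception is (A): adding an electron to P's half-filled 3p³ is unfavourable, so Si (3p²) has the more exothermic EA.

(A)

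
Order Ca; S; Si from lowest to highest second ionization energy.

IE_2 is the cost of taking one more electron from the +1 cation: Ca⁺ still has 1 valence electron; S⁺ still has 5 valence electrons; Si⁺ still has 3 valence electrons.
All are still removing valence electrons, so compare the +1 ions as you would atoms: IE_2 generally rises across a period (higher Z_eff) and falls down a group (larger shell), subject to the usual subshell exceptions.
Valence configurations: Ca⁺ [Ar]4s¹, S⁺ [Ne]3s²3p³, Si⁺ [Ne]3s²3p¹.
Approximate IE_2 values (kJ/mol): Ca 1145, S 2252, Si 1577.
Hence IE_2: Ca < Si < S.

Ca, Si, S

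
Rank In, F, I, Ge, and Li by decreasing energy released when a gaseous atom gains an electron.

Atoms with high Z_eff and room in the valence shell (especially the halogens) have the most exothermic electron affinities.
These span different periods and groups, so the two trends combine.
Li > In: period and group pull opposite ways; the down-group shift dominates (60 vs 29 kJ/mol).
Ge > Li: period and group pull opposite ways; the across-period shift dominates (119 vs 60 kJ/mol).
I > Ge: period and group pull opposite ways; the across-period shift dominates (295 vs 119 kJ/mol).
F > I: they share group 17; the group trend gives F the larger value.
For reference (kJ/mol): Li 60, F 328, Ge 119, In 29, I 295.
So from highest to lowest: F > I > Ge > Li > In.

F > I > Ge > Li > In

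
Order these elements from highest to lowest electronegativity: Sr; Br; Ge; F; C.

C is in period 2, group 14; F is in period 2, group 17; Ge is in period 4, group 14; Br is in period 4, group 17; Sr is in period 5, group 2.
Atoms toward the upper right of the periodic table pull bonding electrons most strongly.
Neither a single period nor a single group — weigh both effects.
Ge > Sr: both effects reinforce here, so Ge is clearly the higher of the two.
C > Ge: they share group 14; the group trend gives C the larger value.
Br > C: the two effects oppose for this pair; the across-period effect wins (2.96 vs 2.55).
F > Br: F sits above Br in group 17, so the down-group effect alone puts F higher.
Approximate values (Pauling): C 2.55, F 3.98, Ge 2.01, Br 2.96, Sr 0.95.
So from highest to lowest: F > Br > C > Ge > Sr.

F > Br > C > Ge > Sr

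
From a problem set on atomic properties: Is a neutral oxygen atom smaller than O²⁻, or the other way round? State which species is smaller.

O

Forming O²⁻ adds 2 electrons to O. More electron–electron repulsion in the same shell, with unchanged nuclear charge, lets the cloud expand.
An anion is larger than its parent atom: O²⁻ > O.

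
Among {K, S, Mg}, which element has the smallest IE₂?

Mg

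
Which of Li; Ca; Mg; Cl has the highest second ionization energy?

Li

IE_2 is the cost of taking one more electron from the +1 cation: Li⁺ is the bare [He] core; Ca⁺ still has 1 valence electron; Mg⁺ still has 1 valence electron; Cl⁺ still has 6 valence electrons.
Pulling an electron out of a noble-gas core costs far more than removing a remaining valence electron, so Li sits at the high end of IE_2.
Valence configurations: Ca⁺ [Ar]4s¹, Mg⁺ [Ne]3s¹, Cl⁺ [Ne]3s²3p⁴.
Approximate IE_2 values (kJ/mol): Li 7298, Ca 1145, Mg 1451, Cl 2298.
Hence IE_2: Ca < Mg < Cl < Li.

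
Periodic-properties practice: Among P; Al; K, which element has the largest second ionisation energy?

K

IE_2 is the cost of taking one more electron from the +1 cation: P⁺ still has 4 valence electrons; Al⁺ still has 2 valence electrons; K⁺ is the bare [Ar] core.
Pulling an electron out of a noble-gas core costs far more than removing a remaining valence electron, so K sits at the high end of IE_2.
Valence configurations: P⁺ [Ne]3s²3p², Al⁺ [Ne]3s².
The numbers (kJ/mol): P 1907, Al 1817, K 3052.
Overall IE_2 order: Al < P < K.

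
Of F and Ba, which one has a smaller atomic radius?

F is in period 2, group 17; Ba is in period 6, group 2.
Radius decreases left→right (rising Z_eff, same n) and increases top→bottom (higher n).
Here both period and group differ, so the two effects have to be weighed against each other.
Ba > F: relative to F, both the across-period and down-group shifts push Ba's atomic radius up.
Approximate values (pm): F 64, Ba 196.
So F has the smaller atomic radius (F < Ba).

F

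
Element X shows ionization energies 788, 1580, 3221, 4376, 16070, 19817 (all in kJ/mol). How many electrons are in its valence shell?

4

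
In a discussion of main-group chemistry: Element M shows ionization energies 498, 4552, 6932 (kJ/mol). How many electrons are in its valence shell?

1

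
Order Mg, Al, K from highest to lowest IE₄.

Consider each +3 ion: Mg³⁺ is already 1 electron into the core; Al³⁺ is the bare [Ne] core; K³⁺ is already 2 electrons into the core.
All of these are removing an electron from a noble-gas core or deeper; the smaller core (lower principal quantum number) is held far more tightly, and within a period the higher nuclear charge binds the same core more tightly.
Approximate IE_4 values (kJ/mol): Mg 10543, Al 11577, K 5877.
So the fourth ionization energies run K < Mg < Al.

Al, Mg, K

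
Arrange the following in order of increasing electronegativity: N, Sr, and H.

Atoms toward the upper right of the periodic table pull bonding electrons most strongly.
These span different periods and groups, so the two trends combine.
H > Sr: the two effects oppose for this pair; the down-group effect wins (2.20 vs 0.95).
N > H: the two effects oppose for this pair; the across-period effect wins (3.04 vs 2.20).
Tabulated electronegativity (Pauling): H 2.20, N 3.04, Sr 0.95.
So from lowest to highest: Sr < H < N.

Sr, H, N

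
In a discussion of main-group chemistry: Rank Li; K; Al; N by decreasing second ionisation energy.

Li > K > N > Al

The second ionization energy removes an electron from the +1 ion. For each element: Li⁺ is the bare [He] core; K⁺ is the bare [Ar] core; Al⁺ still has 2 valence electrons; N⁺ still has 4 valence electrons.
Breaking into a closed-shell core is much more expensive than removing a leftover valence electron — K and Li have the largest IE_2 here.
Valence configurations: Al⁺ [Ne]3s², N⁺ [He]2s²2p².
The numbers (kJ/mol): Li 7298, K 3052, Al 1817, N 2856.
Putting it together, IE_2: Al < N < K < Li.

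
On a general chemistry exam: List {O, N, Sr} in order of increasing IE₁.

Removing the outermost electron gets harder across a period and easier down a group.
Here both period and group differ, so the two effects have to be weighed against each other.
O > Sr: both effects reinforce here, so O is clearly the higher of the two.
N > O: this pair runs against the simple trend — see the exception note.
Note the exception: N has a higher first ionization energy than O, contrary to the simple trend — pairing an electron in O's 2p⁴ costs repulsion energy, so O ionizes more easily than half-filled N (2p³).
Approximate values (kJ/mol): N 1402, O 1314, Sr 550.
So from lowest to highest: Sr < O < N.

Sr < O < N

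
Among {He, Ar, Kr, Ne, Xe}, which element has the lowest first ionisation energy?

Xe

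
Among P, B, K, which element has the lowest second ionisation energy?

P

Consider each +1 ion: P⁺ still has 4 valence electrons; B⁺ still has 2 valence electrons; K⁺ is the bare [Ar] core.
Core electrons are held far more tightly than valence electrons, so K tops the IE_2 order.
Valence configurations: P⁺ [Ne]3s²3p², B⁺ [He]2s².
Approximate IE_2 values (kJ/mol): P 1907, B 2427, K 3052.
Overall IE_2 order: P < B < K.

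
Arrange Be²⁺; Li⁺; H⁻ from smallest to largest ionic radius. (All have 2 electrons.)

Be²⁺ < Li⁺ < H⁻

All of these have 2 electrons, so size is governed by nuclear charge alone: the more protons, the stronger the pull on the same electron cloud, and the smaller the ion.
Nuclear charges: Be²⁺ (Z=4), Li⁺ (Z=3), H⁻ (Z=1).
Smallest to largest: Be²⁺ < Li⁺ < H⁻.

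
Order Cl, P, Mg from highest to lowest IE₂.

Consider each +1 ion: Cl⁺ still has 6 valence electrons; P⁺ still has 4 valence electrons; Mg⁺ still has 1 valence electron.
All are still removing valence electrons, so compare the +1 ions as you would atoms: IE_2 generally rises across a period (higher Z_eff) and falls down a group (larger shell), subject to the usual subshell exceptions.
Valence configurations: Cl⁺ [Ne]3s²3p⁴, P⁺ [Ne]3s²3p², Mg⁺ [Ne]3s¹.
Approximate IE_2 values (kJ/mol): Cl 2298, P 1907, Mg 1451.
So the second ionization energies run Mg < P < Cl.

Cl, P, Mg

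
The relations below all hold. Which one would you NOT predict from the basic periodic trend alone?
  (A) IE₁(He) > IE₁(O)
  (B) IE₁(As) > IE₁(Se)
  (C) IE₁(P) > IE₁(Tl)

The general trend: first ionization energy increases across a period and decreases down a group.
(A) He (period 1, group 18) vs O (period 2, group 16): the stated order agrees with the simple trend.
(B) As (period 4, group 15) vs Se (period 4, group 16): the stated order contradicts the simple trend.
(C) P (period 3, group 15) vs Tl (period 6, group 13): the stated order agrees with the simple trend.
The exception is (B): Se (4p⁴) ionizes more easily than half-filled As (4p³).

(B)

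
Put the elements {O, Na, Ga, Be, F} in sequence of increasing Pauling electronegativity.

Na < Be < Ga < O < F

Electronegativity increases across a period and decreases down a group, tracking effective nuclear charge and atomic size.
Neither a single period nor a single group — weigh both effects.
Be > Na: both effects reinforce here, so Be is clearly the higher of the two.
Ga > Be: period and group pull opposite ways; the across-period shift dominates (1.81 vs 1.57).
O > Ga: relative to Ga, both the across-period and down-group shifts push O's electronegativity up.
F > O: F lies to the right of O in period 2, so the across-period effect alone puts F higher.
Approximate values (Pauling): Be 1.57, O 3.44, F 3.98, Na 0.93, Ga 1.81.
So from lowest to highest: Na < Be < Ga < O < F.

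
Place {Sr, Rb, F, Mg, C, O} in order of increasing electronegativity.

C is in period 2, group 14; O is in period 2, group 16; F is in period 2, group 17; Mg is in period 3, group 2; Rb is in period 5, group 1; Sr is in period 5, group 2.
Electronegativity increases across a period and decreases down a group, tracking effective nuclear charge and atomic size.
These span different periods and groups, so the two trends combine.
Sr > Rb: Sr lies to the right of Rb in period 5, so the across-period effect alone puts Sr higher.
Mg > Sr: they share group 2; the group trend gives Mg the larger value.
C > Mg: relative to Mg, both the across-period and down-group shifts push C's electronegativity up.
O > C: O lies to the right of C in period 2, so the across-period effect alone puts O higher.
F > O: F lies to the right of O in period 2, so the across-period effect alone puts F higher.
For reference (Pauling): C 2.55, O 3.44, F 3.98, Mg 1.31, Rb 0.82, Sr 0.95.
So from lowest to highest: Rb < Sr < Mg < C < O < F.

Rb < Sr < Mg < C < O < F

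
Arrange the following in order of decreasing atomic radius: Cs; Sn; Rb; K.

Cs, Rb, K, Sn

K is in period 4, group 1; Rb is in period 5, group 1; Sn is in period 5, group 14; Cs is in period 6, group 1.
Atomic radius shrinks across a period as nuclear charge pulls the same shell inward, and grows down a group as new shells are added.
Here both period and group differ, so the two effects have to be weighed against each other.
K > Sn: the two effects oppose for this pair; the across-period effect wins (196 vs 140 pm).
Rb > K: they share group 1; the group trend gives Rb the larger value.
Cs > Rb: they share group 1; the group trend gives Cs the larger value.
Approximate values (pm): K 196, Rb 210, Sn 140, Cs 232.
So from largest to smallest: Cs > Rb > K > Sn.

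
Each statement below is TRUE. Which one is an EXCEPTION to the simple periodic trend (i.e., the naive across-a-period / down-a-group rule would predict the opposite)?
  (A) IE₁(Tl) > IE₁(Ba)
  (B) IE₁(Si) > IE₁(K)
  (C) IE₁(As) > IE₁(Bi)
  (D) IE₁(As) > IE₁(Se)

(D)

The general trend: first ionization energy increases across a period and decreases down a group.
(A) Tl (period 6, group 13) vs Ba (period 6, group 2): the stated order agrees with the simple trend.
(B) Si (period 3, group 14) vs K (period 4, group 1): the stated order agrees with the simple trend.
(C) As (period 4, group 15) vs Bi (period 6, group 15): the stated order agrees with the simple trend.
(D) As (period 4, group 15) vs Se (period 4, group 16): the stated order contradicts the simple trend.
The exception is (D): Se (4p⁴) ionizes more easily than half-filled As (4p³).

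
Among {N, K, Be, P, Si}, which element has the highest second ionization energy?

K

After 1 electron has been removed, what remains? N⁺ still has 4 valence electrons; K⁺ is the bare [Ar] core; Be⁺ still has 1 valence electron; P⁺ still has 4 valence electrons; Si⁺ still has 3 valence electrons.
Core electrons are held far more tightly than valence electrons, so K tops the IE_2 order.
Valence configurations: N⁺ [He]2s²2p², Be⁺ [He]2s¹, P⁺ [Ne]3s²3p², Si⁺ [Ne]3s²3p¹.
The numbers (kJ/mol): N 2856, K 3052, Be 1757, P 1907, Si 1577.
Putting it together, IE_2: Si < Be < P < N < K.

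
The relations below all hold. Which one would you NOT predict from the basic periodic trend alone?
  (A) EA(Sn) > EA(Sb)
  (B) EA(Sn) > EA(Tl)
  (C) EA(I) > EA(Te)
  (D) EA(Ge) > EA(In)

(A)

The general trend: electron affinity increases across a period and decreases down a group.
(A) Sn (period 5, group 14) vs Sb (period 5, group 15): the stated order contradicts the simple trend.
(B) Sn (period 5, group 14) vs Tl (period 6, group 13): the stated order agrees with the simple trend.
(C) I (period 5, group 17) vs Te (period 5, group 16): the stated order agrees with the simple trend.
(D) Ge (period 4, group 14) vs In (period 5, group 13): the stated order agrees with the simple trend.
The exception is (A): adding an electron to Sb's half-filled 5p³ is unfavourable, so Sn has the more exothermic EA.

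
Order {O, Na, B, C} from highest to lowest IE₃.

Na, O, C, B

After 2 electrons have been removed, what remains? O²⁺ still has 4 valence electrons; Na²⁺ is already 1 electron into the core; B²⁺ still has 1 valence electron; C²⁺ still has 2 valence electrons.
Breaking into a closed-shell core is much more expensive than removing a leftover valence electron — Na has the largest IE_3 here.
Valence configurations: O²⁺ [He]2s²2p², B²⁺ [He]2s¹, C²⁺ [He]2s².
Approximate IE_3 values (kJ/mol): O 5300, Na 6910, B 3660, C 4620.
So the third ionization energies run B < C < O < Na.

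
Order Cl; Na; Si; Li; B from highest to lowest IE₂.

After 1 electron has been removed, what remains? Cl⁺ still has 6 valence electrons; Na⁺ is the bare [Ne] core; Si⁺ still has 3 valence electrons; Li⁺ is the bare [He] core; B⁺ still has 2 valence electrons.
Core electrons are held far more tightly than valence electrons, so Na and Li top the IE_2 order.
Valence configurations: Cl⁺ [Ne]3s²3p⁴, Si⁺ [Ne]3s²3p¹, B⁺ [He]2s².
Approximate IE_2 values (kJ/mol): Cl 2298, Na 4562, Si 1577, Li 7298, B 2427.
Hence IE_2: Si < Cl < B < Na < Li.

Li > Na > B > Cl > Si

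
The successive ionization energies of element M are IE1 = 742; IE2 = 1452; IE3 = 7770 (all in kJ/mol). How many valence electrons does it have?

2

Look for the largest jump between consecutive ionization energies: IE3/IE2 ≈ 5.4, far larger than any earlier ratio.
That jump marks the point where a core electron is being removed. So the atom has 2 valence electrons.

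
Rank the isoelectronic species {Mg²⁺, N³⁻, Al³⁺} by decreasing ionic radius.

N³⁻ > Mg²⁺ > Al³⁺

All of these have 10 electrons, so size is governed by nuclear charge alone: the more protons, the stronger the pull on the same electron cloud, and the smaller the ion.
Nuclear charges: Al³⁺ (Z=13), Mg²⁺ (Z=12), N³⁻ (Z=7).
Largest to smallest: N³⁻ > Mg²⁺ > Al³⁺.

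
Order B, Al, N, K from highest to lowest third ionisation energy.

N > K > B > Al

The third ionization energy removes an electron from the +2 ion. For each element: B²⁺ still has 1 valence electron; Al²⁺ still has 1 valence electron; N²⁺ still has 3 valence electrons; K²⁺ is already 1 electron into the core.
Usually core removal costs more than valence removal, but here the competition is close: a tightly held n=2 valence electron can cost more to remove than an n=3 core electron, so the actual values have to decide it.
Valence configurations: B²⁺ [He]2s¹, Al²⁺ [Ne]3s¹, N²⁺ [He]2s²2p¹.
The numbers (kJ/mol): B 3660, Al 2745, N 4578, K 4420.
Overall IE_3 order: Al < B < K < N.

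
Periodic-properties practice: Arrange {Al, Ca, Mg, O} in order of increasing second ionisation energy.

Ca < Mg < Al < O

Consider each +1 ion: Al⁺ still has 2 valence electrons; Ca⁺ still has 1 valence electron; Mg⁺ still has 1 valence electron; O⁺ still has 5 valence electrons.
All are still removing valence electrons, so compare the +1 ions as you would atoms: IE_2 generally rises across a period (higher Z_eff) and falls down a group (larger shell), subject to the usual subshell exceptions.
Valence configurations: Al⁺ [Ne]3s², Ca⁺ [Ar]4s¹, Mg⁺ [Ne]3s¹, O⁺ [He]2s²2p³.
Tabulated IE_2 (kJ/mol): Al 1817, Ca 1145, Mg 1451, O 3388.
Hence IE_2: Ca < Mg < Al < O.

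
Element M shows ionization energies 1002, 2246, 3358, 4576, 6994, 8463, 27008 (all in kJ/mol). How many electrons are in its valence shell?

Look for the largest jump between consecutive ionization energies: IE7/IE6 ≈ 3.2, far larger than any earlier ratio.
That jump marks the point where a core electron is being removed. So the atom has 6 valence electrons.

6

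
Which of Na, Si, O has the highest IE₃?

IE_3 is the cost of taking one more electron from the +2 cation: Na²⁺ is already 1 electron into the core; Si²⁺ still has 2 valence electrons; O²⁺ still has 4 valence electrons.
Pulling an electron out of a noble-gas core costs far more than removing a remaining valence electron, so Na sits at the high end of IE_3.
Valence configurations: Si²⁺ [Ne]3s², O²⁺ [He]2s²2p².
Approximate IE_3 values (kJ/mol): Na 6910, Si 3232, O 5300.
Overall IE_3 order: Si < O < Na.

Na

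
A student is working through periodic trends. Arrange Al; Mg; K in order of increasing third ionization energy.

Al < K < Mg

IE_3 is the cost of taking one more electron from the +2 cation: Al²⁺ still has 1 valence electron; Mg²⁺ is the bare [Ne] core; K²⁺ is already 1 electron into the core.
Core electrons are held far more tightly than valence electrons, so K and Mg top the IE_3 order.
Tabulated IE_3 (kJ/mol): Al 2745, Mg 7733, K 4420.
Overall IE_3 order: Al < K < Mg.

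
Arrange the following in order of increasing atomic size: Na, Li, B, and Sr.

Li is in period 2, group 1; B is in period 2, group 13; Na is in period 3, group 1; Sr is in period 5, group 2.
Across a period the added protons contract the valence shell; down a group each new principal shell makes the atom larger.
These span different periods and groups, so the two trends combine.
Li > B: Li lies to the left of B in period 2, so the across-period effect alone puts Li larger.
Na > Li: Na sits below Li in group 1, so the down-group effect alone puts Na larger.
Sr > Na: the two effects oppose for this pair; the down-group effect wins (185 vs 155 pm).
For reference (pm): Li 133, B 85, Na 155, Sr 185.
So from smallest to largest: B < Li < Na < Sr.

B < Li < Na < Sr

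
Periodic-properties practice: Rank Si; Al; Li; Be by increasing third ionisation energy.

Al < Si < Li < Be

The third ionization energy removes an electron from the +2 ion. For each element: Si²⁺ still has 2 valence electrons; Al²⁺ still has 1 valence electron; Li²⁺ is already 1 electron into the core; Be²⁺ is the bare [He] core.
Core electrons are held far more tightly than valence electrons, so Li and Be top the IE_3 order.
Valence configurations: Si²⁺ [Ne]3s², Al²⁺ [Ne]3s¹.
The numbers (kJ/mol): Si 3232, Al 2745, Li 11815, Be 14849.
Putting it together, IE_3: Al < Si < Li < Be.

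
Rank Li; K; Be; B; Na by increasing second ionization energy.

Consider each +1 ion: Li⁺ is the bare [He] core; K⁺ is the bare [Ar] core; Be⁺ still has 1 valence electron; B⁺ still has 2 valence electrons; Na⁺ is the bare [Ne] core.
Core electrons are held far more tightly than valence electrons, so K, Na and Li top the IE_2 order.
Valence configurations: Be⁺ [He]2s¹, B⁺ [He]2s².
The numbers (kJ/mol): Li 7298, K 3052, Be 1757, B 2427, Na 4562.
Hence IE_2: Be < B < K < Na < Li.

Be < B < K < Na < Li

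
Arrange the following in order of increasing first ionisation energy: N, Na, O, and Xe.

Na < Xe < O < N

N is in period 2, group 15; O is in period 2, group 16; Na is in period 3, group 1; Xe is in period 5, group 18.
Across a period the outer electron is held more tightly (higher IE₁); down a group it sits in a higher shell, more shielded, and comes off more easily.
Here both period and group differ, so the two effects have to be weighed against each other.
Xe > Na: the two effects oppose for this pair; the across-period effect wins (1170 vs 496 kJ/mol).
O > Xe: period and group pull opposite ways; the down-group shift dominates (1314 vs 1170 kJ/mol).
N > O: this pair runs against the simple trend — see the exception note.
Note the exception: N has a higher first ionization energy than O, contrary to the simple trend — pairing an electron in O's 2p⁴ costs repulsion energy, so O ionizes more easily than half-filled N (2p³).
Approximate values (kJ/mol): N 1402, O 1314, Na 496, Xe 1170.
So from lowest to highest: Na < Xe < O < N.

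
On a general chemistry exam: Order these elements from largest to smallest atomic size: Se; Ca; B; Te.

Ca > Te > Se > B

B is in period 2, group 13; Ca is in period 4, group 2; Se is in period 4, group 16; Te is in period 5, group 16.
Moving right in a period, electrons are added to the same shell under a stronger nuclear pull, so atoms get smaller; moving down, a new shell is opened and atoms get larger.
These span different periods and groups, so the two trends combine.
Se > B: period and group pull opposite ways; the down-group shift dominates (116 vs 85 pm).
Te > Se: they share group 16; the group trend gives Te the larger value.
Ca > Te: period and group pull opposite ways; the across-period shift dominates (171 vs 136 pm).
Approximate values (pm): B 85, Ca 171, Se 116, Te 136.
So from largest to smallest: Ca > Te > Se > B.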